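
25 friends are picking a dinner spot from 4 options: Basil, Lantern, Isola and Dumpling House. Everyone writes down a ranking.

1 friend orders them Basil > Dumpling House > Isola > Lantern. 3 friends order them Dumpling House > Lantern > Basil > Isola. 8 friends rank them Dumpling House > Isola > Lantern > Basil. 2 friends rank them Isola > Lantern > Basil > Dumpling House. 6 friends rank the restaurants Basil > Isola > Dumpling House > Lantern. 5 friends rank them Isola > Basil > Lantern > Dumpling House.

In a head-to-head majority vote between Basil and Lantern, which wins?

Ballots ranking Basil above Lantern: 1 + 6 + 5 = 12.
Ballots ranking Lantern above Basil: 25 − 12 = 13.
Lantern wins the head-to-head 13–12.

Lantern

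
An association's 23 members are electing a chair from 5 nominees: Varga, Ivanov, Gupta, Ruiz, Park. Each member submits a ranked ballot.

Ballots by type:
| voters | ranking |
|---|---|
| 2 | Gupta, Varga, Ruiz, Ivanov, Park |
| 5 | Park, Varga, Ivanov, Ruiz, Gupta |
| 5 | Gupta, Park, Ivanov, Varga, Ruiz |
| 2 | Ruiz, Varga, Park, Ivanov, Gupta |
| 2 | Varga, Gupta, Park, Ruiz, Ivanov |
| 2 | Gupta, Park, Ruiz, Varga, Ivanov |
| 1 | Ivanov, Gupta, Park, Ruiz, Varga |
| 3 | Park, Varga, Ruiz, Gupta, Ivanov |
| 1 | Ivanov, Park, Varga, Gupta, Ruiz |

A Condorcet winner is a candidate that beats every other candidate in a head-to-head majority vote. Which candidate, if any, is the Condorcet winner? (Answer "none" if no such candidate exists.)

Pairwise majorities:
Varga vs Ivanov: 16 to 7, Varga.
Varga vs Gupta: Varga preferred on 5+2+2+3+1 = 13 ballots; Varga wins 13–10.
Varga vs Ruiz: 2+5+5+2+3+1 = 18 for Varga, 5 for Ruiz — Varga by 18–5.
Varga vs Park: 6 to 17, Park.
Ivanov vs Gupta: Ivanov is ranked higher on 5+2+1+1 = 9 ballots, Gupta on 14. Gupta wins 14–9.
Ivanov vs Ruiz: 12 to 11, Ivanov.
Ivanov vs Park: Ivanov is ranked higher on 2+1+1 = 4 ballots, Park on 19. Park wins 19–4.
Gupta vs Ruiz: Gupta is ranked higher on 2+5+2+2+1+1 = 13 ballots, Ruiz on 10. Gupta wins 13–10.
Gupta vs Park: Gupta is ranked higher on 2+5+2+2+1 = 12 ballots, Park on 11. Gupta wins 12–11.
Ruiz vs Park: 4 to 19, Park.
Each candidate drops at least one matchup (Varga loses to Park; Ivanov loses to Varga; Gupta loses to Varga; Ruiz loses to Varga; Park loses to Gupta); the cycle Varga > Gupta > Park > Varga rules out a Condorcet winner.

none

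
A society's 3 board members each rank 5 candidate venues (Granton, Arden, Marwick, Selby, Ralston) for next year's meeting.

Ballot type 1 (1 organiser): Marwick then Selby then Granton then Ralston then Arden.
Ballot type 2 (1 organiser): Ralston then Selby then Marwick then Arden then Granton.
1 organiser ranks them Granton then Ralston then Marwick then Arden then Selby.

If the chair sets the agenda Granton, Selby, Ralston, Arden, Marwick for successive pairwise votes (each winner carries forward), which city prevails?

Round 1: Granton vs Selby — 1–2, Selby advances.
Round 2: Selby vs Ralston — 1–2, Ralston advances.
Round 3: Ralston vs Arden — 3–0, Ralston advances.
Round 4: Ralston vs Marwick — 2–1, Ralston advances.
Ralston survives the agenda.

Ralston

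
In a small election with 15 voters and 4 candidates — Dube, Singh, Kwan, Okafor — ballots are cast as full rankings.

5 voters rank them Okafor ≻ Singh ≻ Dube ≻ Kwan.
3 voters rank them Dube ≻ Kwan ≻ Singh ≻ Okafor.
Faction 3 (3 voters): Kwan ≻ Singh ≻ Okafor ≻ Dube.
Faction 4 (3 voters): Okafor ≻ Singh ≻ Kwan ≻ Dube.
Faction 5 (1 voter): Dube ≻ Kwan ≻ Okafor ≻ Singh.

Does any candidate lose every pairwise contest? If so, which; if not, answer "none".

Kwan

Head-to-head results (15 voters):
Dube vs Singh: Dube preferred on 3+1 = 4 ballots; Singh wins 11–4.
Dube vs Kwan: Dube, 9–6.
Dube vs Okafor: 3+1 = 4 for Dube, 11 for Okafor — Okafor by 11–4.
Singh vs Kwan: Singh, 8–7.
Singh vs Okafor: Okafor wins 9–6.
Kwan–Okafor: Okafor 8–7.
Kwan loses to every other candidate — it is the Condorcet loser.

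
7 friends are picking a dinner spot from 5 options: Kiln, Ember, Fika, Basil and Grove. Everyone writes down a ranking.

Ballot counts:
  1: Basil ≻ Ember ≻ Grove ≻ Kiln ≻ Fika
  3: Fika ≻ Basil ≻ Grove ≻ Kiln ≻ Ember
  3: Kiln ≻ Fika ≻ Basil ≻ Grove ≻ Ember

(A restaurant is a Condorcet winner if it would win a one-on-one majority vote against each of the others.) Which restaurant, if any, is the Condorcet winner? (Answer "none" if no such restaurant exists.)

none

Check each pair by majority over 7 ballots:
Kiln vs Ember: Kiln, 6–1.
Kiln vs Fika: Kiln, 4–3.
Kiln vs Basil: Basil, 4–3.
Kiln–Grove: Grove 4–3.
Ember–Fika: Fika 6–1.
Ember–Basil: Basil 7–0.
Ember vs Grove: 1 to 6, Grove.
Fika vs Basil: Fika is ranked higher on 3+3 = 6 ballots, Basil on 1. Fika wins 6–1.
Fika vs Grove: Fika preferred on 3+3 = 6 ballots; Fika wins 6–1.
Basil–Grove: Basil 7–0.
No restaurant is unbeaten: Kiln loses to Basil; Ember loses to Kiln; Fika loses to Kiln; Basil loses to Fika; Grove loses to Fika. In particular Kiln → Fika → Basil → Kiln is a majority cycle — no Condorcet winner exists.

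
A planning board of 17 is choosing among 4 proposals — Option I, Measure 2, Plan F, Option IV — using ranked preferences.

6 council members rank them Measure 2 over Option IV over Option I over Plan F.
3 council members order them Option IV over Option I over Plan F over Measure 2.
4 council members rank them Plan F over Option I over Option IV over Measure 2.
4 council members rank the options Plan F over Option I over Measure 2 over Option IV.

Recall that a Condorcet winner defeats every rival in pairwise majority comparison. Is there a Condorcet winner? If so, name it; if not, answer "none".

none

Check each pair by majority over 17 ballots:
Option I vs Measure 2: 11 to 6, Option I.
Option I vs Plan F: 9 to 8, Option I.
Option I vs Option IV: 8 to 9, Option IV.
Measure 2 vs Plan F: 6 for Measure 2, 11 for Plan F — Plan F by 11–6.
Measure 2 vs Option IV: 10 to 7, Measure 2.
Plan F vs Option IV: 8 to 9, Option IV.
No option is unbeaten: Option I loses to Option IV; Measure 2 loses to Option I; Plan F loses to Option I; Option IV loses to Measure 2. In particular Option I beats Measure 2 beats Option IV beats Option I is a majority cycle — no Condorcet winner exists.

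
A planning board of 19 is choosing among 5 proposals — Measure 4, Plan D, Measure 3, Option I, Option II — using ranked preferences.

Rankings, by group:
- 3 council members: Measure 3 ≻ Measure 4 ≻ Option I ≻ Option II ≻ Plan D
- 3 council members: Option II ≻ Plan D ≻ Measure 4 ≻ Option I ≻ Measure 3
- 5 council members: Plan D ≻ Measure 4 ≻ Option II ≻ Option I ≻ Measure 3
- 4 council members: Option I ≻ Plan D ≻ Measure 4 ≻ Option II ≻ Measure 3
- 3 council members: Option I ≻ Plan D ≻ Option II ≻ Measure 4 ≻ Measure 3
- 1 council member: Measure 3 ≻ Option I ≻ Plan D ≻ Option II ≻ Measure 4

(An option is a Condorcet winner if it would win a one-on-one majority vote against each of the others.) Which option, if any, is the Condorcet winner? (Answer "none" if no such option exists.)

none

Head-to-head results (19 council members):
Measure 4 vs Plan D: 3 to 16, Plan D.
Measure 4 vs Measure 3: 3+5+4+3 = 15 for Measure 4, 4 for Measure 3 — Measure 4 by 15–4.
Measure 4 vs Option I: Measure 4 is ranked higher on 3+3+5 = 11 ballots, Option I on 8. Measure 4 wins 11–8.
Measure 4 vs Option II: Measure 4 is ranked higher on 3+5+4 = 12 ballots, Option II on 7. Measure 4 wins 12–7.
Plan D vs Measure 3: 15 to 4, Plan D.
Plan D vs Option I: Plan D is ranked higher on 3+5 = 8 ballots, Option I on 11. Option I wins 11–8.
Plan D vs Option II: 13 to 6, Plan D.
Measure 3 vs Option I: Measure 3 is ranked higher on 3+1 = 4 ballots, Option I on 15. Option I wins 15–4.
Measure 3 vs Option II: Measure 3 preferred on 3+1 = 4 ballots; Option II wins 15–4.
Option I vs Option II: 11 to 8, Option I.
No option is unbeaten: Measure 4 loses to Plan D; Plan D loses to Option I; Measure 3 loses to Measure 4; Option I loses to Measure 4; Option II loses to Measure 4. In particular Measure 4 > Option I > Plan D > Measure 4 is a majority cycle — no Condorcet winner exists.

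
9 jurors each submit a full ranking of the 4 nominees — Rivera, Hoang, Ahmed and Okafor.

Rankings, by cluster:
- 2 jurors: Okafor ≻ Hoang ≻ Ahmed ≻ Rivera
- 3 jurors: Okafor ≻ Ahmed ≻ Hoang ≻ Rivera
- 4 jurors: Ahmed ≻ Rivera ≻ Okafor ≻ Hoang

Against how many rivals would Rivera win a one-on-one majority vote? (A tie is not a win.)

Rivera against each rival (9 jurors):
Rivera vs Hoang: 4 to 5, Hoang.
Rivera vs Ahmed: Rivera preferred on 0 ballots; Ahmed wins 9–0.
Rivera vs Okafor: Rivera preferred on 4 ballots; Okafor wins 5–4.
Rivera beats no one; loses to Hoang, Ahmed, Okafor — 0 pairwise wins.

0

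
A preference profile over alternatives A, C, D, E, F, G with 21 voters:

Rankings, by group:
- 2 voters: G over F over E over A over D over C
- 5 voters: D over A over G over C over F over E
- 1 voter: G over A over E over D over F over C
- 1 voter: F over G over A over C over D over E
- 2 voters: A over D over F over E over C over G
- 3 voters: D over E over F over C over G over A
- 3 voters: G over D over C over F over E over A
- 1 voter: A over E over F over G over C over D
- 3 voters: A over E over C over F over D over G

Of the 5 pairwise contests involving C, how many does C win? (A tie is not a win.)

1

C against each rival (21 voters):
C vs A: 3+3 = 6 for C, 15 for A — A by 15–6.
C vs D: D, 16–5.
C vs E: E wins 12–9.
C vs F: C wins 11–10.
C vs G: G, 13–8.
C beats F; loses to A, D, E, G — 1 pairwise win.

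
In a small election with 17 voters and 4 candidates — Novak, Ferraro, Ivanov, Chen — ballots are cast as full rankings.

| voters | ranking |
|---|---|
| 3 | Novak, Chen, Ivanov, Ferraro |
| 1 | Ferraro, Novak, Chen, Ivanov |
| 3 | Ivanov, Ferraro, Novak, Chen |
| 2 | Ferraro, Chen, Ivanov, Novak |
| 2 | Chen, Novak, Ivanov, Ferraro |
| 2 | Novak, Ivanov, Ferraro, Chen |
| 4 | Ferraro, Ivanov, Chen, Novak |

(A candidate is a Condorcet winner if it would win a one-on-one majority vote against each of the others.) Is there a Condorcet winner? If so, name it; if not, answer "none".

Ivanov

Check each pair by majority over 17 ballots:
Novak vs Ferraro: 7 to 10, Ferraro.
Novak vs Ivanov: Novak preferred on 3+1+2+2 = 8 ballots; Ivanov wins 9–8.
Novak vs Chen: Novak preferred on 3+1+3+2 = 9 ballots; Novak wins 9–8.
Ferraro vs Ivanov: 7 to 10, Ivanov.
Ferraro vs Chen: Ferraro is ranked higher on 1+3+2+2+4 = 12 ballots, Chen on 5. Ferraro wins 12–5.
Ivanov vs Chen: 9 to 8, Ivanov.
Ivanov wins every pairwise contest, so Ivanov is the Condorcet winner.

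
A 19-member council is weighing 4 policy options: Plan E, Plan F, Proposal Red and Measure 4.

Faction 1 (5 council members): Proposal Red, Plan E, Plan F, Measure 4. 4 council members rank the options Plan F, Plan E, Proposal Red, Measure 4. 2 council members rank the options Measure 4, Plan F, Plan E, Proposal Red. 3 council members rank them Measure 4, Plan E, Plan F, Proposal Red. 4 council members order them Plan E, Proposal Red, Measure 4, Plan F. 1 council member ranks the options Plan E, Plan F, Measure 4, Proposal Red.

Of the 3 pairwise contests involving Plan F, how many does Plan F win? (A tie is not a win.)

2

Plan F against each rival (19 council members):
Plan F vs Plan E: 6 to 13, Plan E.
Plan F–Proposal Red: Plan F 10–9.
Plan F vs Measure 4: 10 to 9, Plan F.
Plan F beats Proposal Red, Measure 4; loses to Plan E — 2 pairwise wins.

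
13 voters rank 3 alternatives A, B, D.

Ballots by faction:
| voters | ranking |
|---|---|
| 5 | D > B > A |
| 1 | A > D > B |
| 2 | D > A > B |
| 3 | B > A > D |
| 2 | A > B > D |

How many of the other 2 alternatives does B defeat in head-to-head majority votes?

B against each rival (13 voters):
B vs A: 5+3 = 8 for B, 5 for A — B by 8–5.
B vs D: D wins 8–5.
B beats A; loses to D — 1 pairwise win.

1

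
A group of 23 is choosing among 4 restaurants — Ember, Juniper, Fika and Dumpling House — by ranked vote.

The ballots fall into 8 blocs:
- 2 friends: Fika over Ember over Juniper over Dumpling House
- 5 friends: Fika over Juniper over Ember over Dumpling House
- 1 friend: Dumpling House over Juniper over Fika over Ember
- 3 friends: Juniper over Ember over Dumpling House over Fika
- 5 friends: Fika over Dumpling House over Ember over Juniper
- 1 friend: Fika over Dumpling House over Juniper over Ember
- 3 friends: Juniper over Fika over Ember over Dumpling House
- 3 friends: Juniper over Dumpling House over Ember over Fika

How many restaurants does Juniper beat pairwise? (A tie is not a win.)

Juniper against each rival (23 friends):
Juniper–Ember: Juniper 16–7.
Juniper vs Fika: 10 to 13, Fika.
Juniper vs Dumpling House: Juniper wins 16–7.
Juniper beats Ember, Dumpling House; loses to Fika — 2 pairwise wins.

2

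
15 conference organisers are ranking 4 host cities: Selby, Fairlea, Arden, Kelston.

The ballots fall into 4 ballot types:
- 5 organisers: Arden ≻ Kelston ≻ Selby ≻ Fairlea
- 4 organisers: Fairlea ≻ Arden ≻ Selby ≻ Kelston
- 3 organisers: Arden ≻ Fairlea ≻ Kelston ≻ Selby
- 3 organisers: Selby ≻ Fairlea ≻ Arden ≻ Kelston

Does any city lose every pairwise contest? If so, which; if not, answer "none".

Pairwise majorities:
Selby–Fairlea: Selby 8–7.
Selby–Arden: Arden 12–3.
Selby vs Kelston: Selby is ranked higher on 4+3 = 7 ballots, Kelston on 8. Kelston wins 8–7.
Fairlea vs Arden: Fairlea is ranked higher on 4+3 = 7 ballots, Arden on 8. Arden wins 8–7.
Fairlea vs Kelston: Fairlea wins 10–5.
Arden vs Kelston: Arden wins 15–0.
Every city wins at least one matchup (Selby beats Fairlea; Fairlea beats Kelston; Arden beats Selby; Kelston beats Selby), so there is no Condorcet loser.

none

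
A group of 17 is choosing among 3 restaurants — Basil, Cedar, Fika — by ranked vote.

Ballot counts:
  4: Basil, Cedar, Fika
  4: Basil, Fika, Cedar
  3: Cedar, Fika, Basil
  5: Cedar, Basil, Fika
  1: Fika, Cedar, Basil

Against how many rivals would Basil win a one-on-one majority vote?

1

Basil against each rival (17 friends):
Basil vs Cedar: Cedar wins 9–8.
Basil vs Fika: Basil is ranked higher on 4+4+5 = 13 ballots, Fika on 4. Basil wins 13–4.
Basil beats Fika; loses to Cedar — 1 pairwise win.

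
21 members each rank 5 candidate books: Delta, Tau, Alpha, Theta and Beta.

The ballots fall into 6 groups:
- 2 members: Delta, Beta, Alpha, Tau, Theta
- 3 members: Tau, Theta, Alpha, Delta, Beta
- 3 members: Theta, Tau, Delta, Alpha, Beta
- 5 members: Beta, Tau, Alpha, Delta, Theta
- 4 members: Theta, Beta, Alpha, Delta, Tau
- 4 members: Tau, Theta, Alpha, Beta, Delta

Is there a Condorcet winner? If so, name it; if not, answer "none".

Check each pair by majority over 21 ballots:
Delta vs Tau: Delta preferred on 2+4 = 6 ballots; Tau wins 15–6.
Delta vs Alpha: Delta is ranked higher on 2+3 = 5 ballots, Alpha on 16. Alpha wins 16–5.
Delta vs Theta: Delta is ranked higher on 2+5 = 7 ballots, Theta on 14. Theta wins 14–7.
Delta vs Beta: 8 to 13, Beta.
Tau vs Alpha: Tau is ranked higher on 3+3+5+4 = 15 ballots, Alpha on 6. Tau wins 15–6.
Tau vs Theta: 2+3+5+4 = 14 for Tau, 7 for Theta — Tau by 14–7.
Tau vs Beta: Tau preferred on 3+3+4 = 10 ballots; Beta wins 11–10.
Alpha vs Theta: 7 to 14, Theta.
Alpha vs Beta: 10 to 11, Beta.
Theta vs Beta: 3+3+4+4 = 14 for Theta, 7 for Beta — Theta by 14–7.
No book is unbeaten: Delta loses to Tau; Tau loses to Beta; Alpha loses to Tau; Theta loses to Tau; Beta loses to Theta. In particular Tau beats Theta beats Beta beats Tau is a majority cycle — no Condorcet winner exists.

none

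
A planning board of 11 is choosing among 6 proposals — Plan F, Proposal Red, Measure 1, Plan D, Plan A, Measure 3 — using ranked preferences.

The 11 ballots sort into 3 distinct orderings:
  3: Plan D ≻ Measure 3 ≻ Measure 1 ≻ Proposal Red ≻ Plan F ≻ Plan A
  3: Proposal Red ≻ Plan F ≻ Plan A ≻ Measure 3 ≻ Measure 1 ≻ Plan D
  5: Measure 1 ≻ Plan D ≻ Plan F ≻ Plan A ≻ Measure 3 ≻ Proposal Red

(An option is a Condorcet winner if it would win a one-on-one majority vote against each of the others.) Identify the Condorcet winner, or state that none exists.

none

Head-to-head results (11 council members):
Plan F vs Proposal Red: Plan F is ranked higher on 5 ballots, Proposal Red on 6. Proposal Red wins 6–5.
Plan F vs Measure 1: Plan F preferred on 3 ballots; Measure 1 wins 8–3.
Plan F vs Plan D: Plan F is ranked higher on 3 ballots, Plan D on 8. Plan D wins 8–3.
Plan F vs Plan A: Plan F preferred on 3+3+5 = 11 ballots; Plan F wins 11–0.
Plan F–Measure 3: Plan F 8–3.
Proposal Red vs Measure 1: Measure 1 wins 8–3.
Proposal Red vs Plan D: Proposal Red is ranked higher on 3 ballots, Plan D on 8. Plan D wins 8–3.
Proposal Red vs Plan A: 3+3 = 6 for Proposal Red, 5 for Plan A — Proposal Red by 6–5.
Proposal Red vs Measure 3: Measure 3, 8–3.
Measure 1 vs Plan D: 8 to 3, Measure 1.
Measure 1 vs Plan A: Measure 1, 8–3.
Measure 1–Measure 3: Measure 3 6–5.
Plan D vs Plan A: Plan D, 8–3.
Plan D vs Measure 3: Plan D wins 8–3.
Plan A vs Measure 3: Plan A preferred on 3+5 = 8 ballots; Plan A wins 8–3.
No option is unbeaten: Plan F loses to Proposal Red; Proposal Red loses to Measure 1; Measure 1 loses to Measure 3; Plan D loses to Measure 1; Plan A loses to Plan F; Measure 3 loses to Plan F. In particular Plan F → Measure 3 → Proposal Red → Plan F is a majority cycle — no Condorcet winner exists.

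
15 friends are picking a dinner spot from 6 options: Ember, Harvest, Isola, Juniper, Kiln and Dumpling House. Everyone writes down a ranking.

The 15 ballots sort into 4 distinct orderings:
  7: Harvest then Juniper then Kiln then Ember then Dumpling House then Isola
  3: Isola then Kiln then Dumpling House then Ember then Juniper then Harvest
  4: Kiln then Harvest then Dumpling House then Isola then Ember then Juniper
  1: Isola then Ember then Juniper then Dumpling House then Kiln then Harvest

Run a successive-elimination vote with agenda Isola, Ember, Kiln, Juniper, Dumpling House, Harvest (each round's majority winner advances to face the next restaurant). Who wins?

Harvest

Round 1: Isola vs Ember — 8–7, Isola advances.
Round 2: Isola vs Kiln — 4–11, Kiln advances.
Round 3: Kiln vs Juniper — 7–8, Juniper advances.
Round 4: Juniper vs Dumpling House — 8–7, Juniper advances.
Round 5: Juniper vs Harvest — 4–11, Harvest advances.
The agenda winner is Harvest.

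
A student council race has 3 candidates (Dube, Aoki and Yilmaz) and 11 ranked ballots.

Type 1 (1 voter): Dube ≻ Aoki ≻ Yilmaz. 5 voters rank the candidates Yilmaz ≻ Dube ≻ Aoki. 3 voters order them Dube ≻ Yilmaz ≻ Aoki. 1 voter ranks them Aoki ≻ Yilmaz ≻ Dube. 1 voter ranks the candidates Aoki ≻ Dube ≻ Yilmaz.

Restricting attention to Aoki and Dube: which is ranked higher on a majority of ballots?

Ballots ranking Aoki above Dube: 1 + 1 = 2.
Ballots ranking Dube above Aoki: 11 − 2 = 9.
Dube wins the head-to-head 9–2.

Dube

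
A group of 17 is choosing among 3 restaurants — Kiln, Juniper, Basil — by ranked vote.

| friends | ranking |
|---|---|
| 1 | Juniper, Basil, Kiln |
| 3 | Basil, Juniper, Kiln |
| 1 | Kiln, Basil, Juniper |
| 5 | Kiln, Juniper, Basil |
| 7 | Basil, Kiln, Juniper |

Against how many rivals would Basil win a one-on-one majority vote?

2

Basil against each rival (17 friends):
Basil vs Kiln: 1+3+7 = 11 for Basil, 6 for Kiln — Basil by 11–6.
Basil vs Juniper: Basil wins 11–6.
Basil beats Kiln, Juniper — 2 pairwise wins.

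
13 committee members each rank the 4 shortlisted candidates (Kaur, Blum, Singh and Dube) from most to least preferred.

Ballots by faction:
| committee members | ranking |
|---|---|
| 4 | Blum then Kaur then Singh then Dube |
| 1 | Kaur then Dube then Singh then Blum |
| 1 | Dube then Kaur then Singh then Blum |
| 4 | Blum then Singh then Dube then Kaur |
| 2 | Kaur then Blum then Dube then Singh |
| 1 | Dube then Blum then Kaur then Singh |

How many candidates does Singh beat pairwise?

1

Singh against each rival (13 committee members):
Singh–Kaur: Kaur 9–4.
Singh vs Blum: 2 to 11, Blum.
Singh–Dube: Singh 8–5.
Singh beats Dube; loses to Kaur, Blum — 1 pairwise win.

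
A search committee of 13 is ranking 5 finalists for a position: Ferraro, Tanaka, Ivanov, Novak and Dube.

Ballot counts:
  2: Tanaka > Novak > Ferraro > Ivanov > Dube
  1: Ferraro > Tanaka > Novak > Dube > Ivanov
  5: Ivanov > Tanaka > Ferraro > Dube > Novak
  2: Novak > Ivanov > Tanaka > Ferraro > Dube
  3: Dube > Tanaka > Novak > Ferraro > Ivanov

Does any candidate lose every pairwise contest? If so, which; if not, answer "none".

Pairwise majorities:
Ferraro vs Tanaka: Ferraro is ranked higher on 1 ballot, Tanaka on 12. Tanaka wins 12–1.
Ferraro vs Ivanov: Ivanov, 7–6.
Ferraro vs Novak: Novak, 7–6.
Ferraro vs Dube: Ferraro wins 10–3.
Tanaka vs Ivanov: 6 to 7, Ivanov.
Tanaka vs Novak: 2+1+5+3 = 11 for Tanaka, 2 for Novak — Tanaka by 11–2.
Tanaka vs Dube: 10 to 3, Tanaka.
Ivanov–Novak: Novak 8–5.
Ivanov vs Dube: 2+5+2 = 9 for Ivanov, 4 for Dube — Ivanov by 9–4.
Novak vs Dube: 2+1+2 = 5 for Novak, 8 for Dube — Dube by 8–5.
No candidate is winless: Ferraro beats Dube; Tanaka beats Ferraro; Ivanov beats Ferraro; Novak beats Ferraro; Dube beats Novak. There is no Condorcet loser.

none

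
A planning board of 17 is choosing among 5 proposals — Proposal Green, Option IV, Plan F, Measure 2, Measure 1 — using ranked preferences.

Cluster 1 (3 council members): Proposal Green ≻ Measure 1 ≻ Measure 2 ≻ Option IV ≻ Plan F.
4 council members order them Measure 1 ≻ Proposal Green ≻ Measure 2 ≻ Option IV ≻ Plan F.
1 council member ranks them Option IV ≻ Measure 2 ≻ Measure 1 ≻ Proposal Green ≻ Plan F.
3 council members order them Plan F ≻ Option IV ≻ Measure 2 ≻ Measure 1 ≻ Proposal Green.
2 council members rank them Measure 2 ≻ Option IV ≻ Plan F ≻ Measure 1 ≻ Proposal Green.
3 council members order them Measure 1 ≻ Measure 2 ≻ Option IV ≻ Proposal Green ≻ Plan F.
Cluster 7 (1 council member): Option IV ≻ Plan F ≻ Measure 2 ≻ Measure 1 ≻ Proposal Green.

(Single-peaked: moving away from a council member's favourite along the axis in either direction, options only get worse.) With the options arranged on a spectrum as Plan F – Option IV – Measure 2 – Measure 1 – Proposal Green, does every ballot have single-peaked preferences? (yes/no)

Axis positions: Plan F=1, Option IV=2, Measure 2=3, Measure 1=4, Proposal Green=5.
Cluster 1 (peak Proposal Green at position 5): ranking walks positions 5-4-3-2-1, expanding outward from the peak — single-peaked.
Cluster 2 (peak Measure 1 at position 4): ranking walks positions 4-5-3-2-1, expanding outward from the peak — single-peaked.
Cluster 3 (peak Option IV at position 2): ranking walks positions 2-3-4-5-1, expanding outward from the peak — single-peaked.
Cluster 4 (peak Plan F at position 1): ranking walks positions 1-2-3-4-5, expanding outward from the peak — single-peaked.
Cluster 5 (peak Measure 2 at position 3): ranking walks positions 3-2-1-4-5, expanding outward from the peak — single-peaked.
Cluster 6 (peak Measure 1 at position 4): ranking walks positions 4-3-2-5-1, expanding outward from the peak — single-peaked.
Cluster 7 (peak Option IV at position 2): ranking walks positions 2-1-3-4-5, expanding outward from the peak — single-peaked.
Every ranking is single-peaked on this axis.

yes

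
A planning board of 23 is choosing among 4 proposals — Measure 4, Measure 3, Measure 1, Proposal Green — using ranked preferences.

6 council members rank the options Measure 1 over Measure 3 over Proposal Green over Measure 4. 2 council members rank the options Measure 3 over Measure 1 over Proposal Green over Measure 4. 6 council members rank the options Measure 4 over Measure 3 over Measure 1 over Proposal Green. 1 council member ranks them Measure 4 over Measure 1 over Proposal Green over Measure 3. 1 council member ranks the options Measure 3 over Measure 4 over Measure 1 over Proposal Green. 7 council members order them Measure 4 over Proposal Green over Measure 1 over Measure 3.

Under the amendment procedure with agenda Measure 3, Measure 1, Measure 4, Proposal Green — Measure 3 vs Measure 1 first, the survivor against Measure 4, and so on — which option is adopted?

Measure 4

Round 1: Measure 3 vs Measure 1 — 9–14, Measure 1 advances.
Round 2: Measure 1 vs Measure 4 — 8–15, Measure 4 advances.
Round 3: Measure 4 vs Proposal Green — 15–8, Measure 4 advances.
The agenda winner is Measure 4.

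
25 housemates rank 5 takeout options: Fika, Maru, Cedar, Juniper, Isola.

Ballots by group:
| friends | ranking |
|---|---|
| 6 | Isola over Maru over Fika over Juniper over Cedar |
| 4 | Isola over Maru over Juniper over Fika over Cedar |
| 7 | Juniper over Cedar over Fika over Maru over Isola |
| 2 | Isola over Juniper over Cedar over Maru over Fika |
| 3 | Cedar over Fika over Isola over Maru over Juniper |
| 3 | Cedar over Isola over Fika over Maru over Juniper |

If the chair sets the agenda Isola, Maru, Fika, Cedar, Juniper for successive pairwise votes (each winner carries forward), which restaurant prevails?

Round 1: Isola vs Maru — 18–7, Isola advances.
Round 2: Isola vs Fika — 15–10, Isola advances.
Round 3: Isola vs Cedar — 12–13, Cedar advances.
Round 4: Cedar vs Juniper — 6–19, Juniper advances.
The agenda winner is Juniper.

Juniper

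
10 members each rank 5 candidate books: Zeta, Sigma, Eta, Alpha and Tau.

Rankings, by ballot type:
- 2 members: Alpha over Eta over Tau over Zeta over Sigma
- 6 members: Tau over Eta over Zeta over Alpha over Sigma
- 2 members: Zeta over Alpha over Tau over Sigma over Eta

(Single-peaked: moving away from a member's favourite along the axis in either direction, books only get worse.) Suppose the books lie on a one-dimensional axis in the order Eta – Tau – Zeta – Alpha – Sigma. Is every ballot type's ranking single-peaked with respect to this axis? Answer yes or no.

Axis positions: Eta=1, Tau=2, Zeta=3, Alpha=4, Sigma=5.
Ballot type 1: ranking walks positions 4-1-2-3-5; Eta is ranked above Zeta even though Zeta lies between Eta and the peak Alpha on the axis — preferences dip and rise again. Not single-peaked.
Ballot type 2 (peak Tau at position 2): ranking walks positions 2-1-3-4-5, expanding outward from the peak — single-peaked.
Ballot type 3 (peak Zeta at position 3): ranking walks positions 3-4-2-5-1, expanding outward from the peak — single-peaked.
Ballot type 1 violates single-peakedness, so the profile is not single-peaked on this axis.

no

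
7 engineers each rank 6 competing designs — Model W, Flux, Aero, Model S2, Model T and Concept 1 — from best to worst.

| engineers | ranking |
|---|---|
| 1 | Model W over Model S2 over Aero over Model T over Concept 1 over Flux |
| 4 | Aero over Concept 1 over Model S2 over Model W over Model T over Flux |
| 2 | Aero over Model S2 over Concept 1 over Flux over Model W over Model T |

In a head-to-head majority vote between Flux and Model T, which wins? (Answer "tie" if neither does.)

Ballots ranking Flux above Model T: 2.
Ballots ranking Model T above Flux: 7 − 2 = 5.
Model T wins the head-to-head 5–2.

Model T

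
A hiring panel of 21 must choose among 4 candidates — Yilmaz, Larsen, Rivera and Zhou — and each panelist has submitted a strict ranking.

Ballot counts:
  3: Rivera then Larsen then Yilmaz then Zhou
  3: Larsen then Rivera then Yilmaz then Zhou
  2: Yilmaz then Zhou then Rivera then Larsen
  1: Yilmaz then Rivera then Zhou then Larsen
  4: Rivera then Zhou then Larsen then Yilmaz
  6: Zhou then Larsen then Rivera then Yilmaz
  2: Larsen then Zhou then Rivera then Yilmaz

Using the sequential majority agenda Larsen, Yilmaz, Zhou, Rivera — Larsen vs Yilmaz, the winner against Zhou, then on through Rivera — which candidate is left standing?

Rivera

Round 1: Larsen vs Yilmaz — 18–3, Larsen advances.
Round 2: Larsen vs Zhou — 8–13, Zhou advances.
Round 3: Zhou vs Rivera — 10–11, Rivera advances.
Rivera survives the agenda.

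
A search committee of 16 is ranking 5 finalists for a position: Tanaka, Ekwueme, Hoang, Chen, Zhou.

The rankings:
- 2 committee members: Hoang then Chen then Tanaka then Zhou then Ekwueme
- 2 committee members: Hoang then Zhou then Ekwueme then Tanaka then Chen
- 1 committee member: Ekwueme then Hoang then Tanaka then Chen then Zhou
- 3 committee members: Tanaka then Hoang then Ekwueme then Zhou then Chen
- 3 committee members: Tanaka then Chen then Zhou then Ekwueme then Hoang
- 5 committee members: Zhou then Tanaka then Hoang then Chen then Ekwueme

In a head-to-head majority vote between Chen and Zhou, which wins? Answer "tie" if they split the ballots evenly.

Zhou

Ballots ranking Chen above Zhou: 2 + 1 + 3 = 6.
Ballots ranking Zhou above Chen: 16 − 6 = 10.
Zhou wins the head-to-head 10–6.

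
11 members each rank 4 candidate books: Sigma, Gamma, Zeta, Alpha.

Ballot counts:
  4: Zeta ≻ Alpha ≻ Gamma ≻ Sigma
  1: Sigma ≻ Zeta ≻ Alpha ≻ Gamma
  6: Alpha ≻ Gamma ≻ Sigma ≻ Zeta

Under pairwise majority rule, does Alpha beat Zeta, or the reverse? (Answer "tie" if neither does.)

Ballots ranking Alpha above Zeta: 6.
Ballots ranking Zeta above Alpha: 11 − 6 = 5.
Alpha wins the head-to-head 6–5.

Alpha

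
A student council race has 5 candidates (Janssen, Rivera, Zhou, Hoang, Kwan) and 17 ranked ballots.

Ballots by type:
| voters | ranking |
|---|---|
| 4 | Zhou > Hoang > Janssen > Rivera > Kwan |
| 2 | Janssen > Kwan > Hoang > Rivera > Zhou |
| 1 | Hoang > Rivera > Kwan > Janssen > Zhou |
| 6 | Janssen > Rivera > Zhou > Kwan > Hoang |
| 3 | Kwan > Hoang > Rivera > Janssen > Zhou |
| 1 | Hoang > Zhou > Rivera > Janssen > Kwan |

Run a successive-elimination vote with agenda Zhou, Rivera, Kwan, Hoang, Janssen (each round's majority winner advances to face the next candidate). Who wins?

Round 1: Zhou vs Rivera — 5–12, Rivera advances.
Round 2: Rivera vs Kwan — 12–5, Rivera advances.
Round 3: Rivera vs Hoang — 6–11, Hoang advances.
Round 4: Hoang vs Janssen — 9–8, Hoang advances.
Hoang survives the agenda.

Hoang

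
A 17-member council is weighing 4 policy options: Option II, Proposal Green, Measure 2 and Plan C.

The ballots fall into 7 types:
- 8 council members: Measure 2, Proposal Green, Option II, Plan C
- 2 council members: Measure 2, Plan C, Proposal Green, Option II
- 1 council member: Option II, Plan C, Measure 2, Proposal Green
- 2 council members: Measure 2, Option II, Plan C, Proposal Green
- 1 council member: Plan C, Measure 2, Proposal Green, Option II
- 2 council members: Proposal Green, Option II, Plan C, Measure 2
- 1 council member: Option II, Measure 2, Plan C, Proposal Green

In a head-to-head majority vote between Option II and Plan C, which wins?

Option II

Ballots ranking Option II above Plan C: 8 + 1 + 2 + 2 + 1 = 14.
Ballots ranking Plan C above Option II: 17 − 14 = 3.
Option II wins the head-to-head 14–3.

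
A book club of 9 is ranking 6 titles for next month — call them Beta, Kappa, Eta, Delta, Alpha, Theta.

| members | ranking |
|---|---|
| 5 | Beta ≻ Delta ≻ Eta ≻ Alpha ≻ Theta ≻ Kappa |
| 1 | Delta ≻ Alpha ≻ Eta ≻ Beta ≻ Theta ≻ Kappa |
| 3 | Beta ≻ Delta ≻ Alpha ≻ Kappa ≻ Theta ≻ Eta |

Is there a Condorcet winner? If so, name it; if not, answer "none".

Pairwise majorities:
Beta vs Kappa: Beta preferred on 5+1+3 = 9 ballots; Beta wins 9–0.
Beta vs Eta: Beta is ranked higher on 5+3 = 8 ballots, Eta on 1. Beta wins 8–1.
Beta vs Delta: Beta is ranked higher on 5+3 = 8 ballots, Delta on 1. Beta wins 8–1.
Beta vs Alpha: Beta is ranked higher on 5+3 = 8 ballots, Alpha on 1. Beta wins 8–1.
Beta vs Theta: Beta is ranked higher on 5+1+3 = 9 ballots, Theta on 0. Beta wins 9–0.
Kappa vs Eta: Kappa preferred on 3 ballots; Eta wins 6–3.
Kappa vs Delta: 0 for Kappa, 9 for Delta — Delta by 9–0.
Kappa vs Alpha: Kappa preferred on 0 ballots; Alpha wins 9–0.
Kappa vs Theta: 3 for Kappa, 6 for Theta — Theta by 6–3.
Eta vs Delta: Eta preferred on 0 ballots; Delta wins 9–0.
Eta vs Alpha: 5 for Eta, 4 for Alpha — Eta by 5–4.
Eta vs Theta: 5+1 = 6 for Eta, 3 for Theta — Eta by 6–3.
Delta vs Alpha: 5+1+3 = 9 for Delta, 0 for Alpha — Delta by 9–0.
Delta vs Theta: Delta is ranked higher on 5+1+3 = 9 ballots, Theta on 0. Delta wins 9–0.
Alpha vs Theta: Alpha preferred on 5+1+3 = 9 ballots; Alpha wins 9–0.
Beta wins every pairwise contest, so Beta is the Condorcet winner.

Beta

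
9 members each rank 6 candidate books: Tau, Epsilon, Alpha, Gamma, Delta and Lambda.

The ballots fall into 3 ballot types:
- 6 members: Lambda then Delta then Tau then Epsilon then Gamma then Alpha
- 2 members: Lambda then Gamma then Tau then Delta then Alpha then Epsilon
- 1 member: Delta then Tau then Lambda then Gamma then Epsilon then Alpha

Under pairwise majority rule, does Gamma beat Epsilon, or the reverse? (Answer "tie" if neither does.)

Ballots ranking Gamma above Epsilon: 2 + 1 = 3.
Ballots ranking Epsilon above Gamma: 9 − 3 = 6.
Epsilon wins the head-to-head 6–3.

Epsilon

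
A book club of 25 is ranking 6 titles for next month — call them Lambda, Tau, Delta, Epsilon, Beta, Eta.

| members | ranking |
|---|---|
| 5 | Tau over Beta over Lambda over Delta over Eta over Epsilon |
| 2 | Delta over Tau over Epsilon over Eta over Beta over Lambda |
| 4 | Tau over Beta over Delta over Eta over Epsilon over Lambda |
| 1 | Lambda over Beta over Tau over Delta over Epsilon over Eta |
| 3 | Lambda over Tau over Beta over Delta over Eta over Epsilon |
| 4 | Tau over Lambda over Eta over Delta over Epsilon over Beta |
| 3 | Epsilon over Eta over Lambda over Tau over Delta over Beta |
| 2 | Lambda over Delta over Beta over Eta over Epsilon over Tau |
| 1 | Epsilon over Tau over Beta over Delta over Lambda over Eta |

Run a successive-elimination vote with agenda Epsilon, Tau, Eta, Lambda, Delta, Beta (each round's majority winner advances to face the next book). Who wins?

Round 1: Epsilon vs Tau — 6–19, Tau advances.
Round 2: Tau vs Eta — 20–5, Tau advances.
Round 3: Tau vs Lambda — 16–9, Tau advances.
Round 4: Tau vs Delta — 21–4, Tau advances.
Round 5: Tau vs Beta — 22–3, Tau advances.
Tau survives the agenda.

Tau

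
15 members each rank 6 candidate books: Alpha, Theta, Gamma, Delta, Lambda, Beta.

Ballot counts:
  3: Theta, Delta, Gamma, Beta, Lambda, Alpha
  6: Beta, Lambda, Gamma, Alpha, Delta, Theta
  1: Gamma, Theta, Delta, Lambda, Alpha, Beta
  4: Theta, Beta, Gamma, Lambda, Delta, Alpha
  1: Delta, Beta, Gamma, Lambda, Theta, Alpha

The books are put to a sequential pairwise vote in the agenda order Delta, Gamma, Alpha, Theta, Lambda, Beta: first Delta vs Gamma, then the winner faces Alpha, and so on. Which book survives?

Beta

Round 1: Delta vs Gamma — 4–11, Gamma advances.
Round 2: Gamma vs Alpha — 15–0, Gamma advances.
Round 3: Gamma vs Theta — 8–7, Gamma advances.
Round 4: Gamma vs Lambda — 9–6, Gamma advances.
Round 5: Gamma vs Beta — 4–11, Beta advances.
The agenda winner is Beta.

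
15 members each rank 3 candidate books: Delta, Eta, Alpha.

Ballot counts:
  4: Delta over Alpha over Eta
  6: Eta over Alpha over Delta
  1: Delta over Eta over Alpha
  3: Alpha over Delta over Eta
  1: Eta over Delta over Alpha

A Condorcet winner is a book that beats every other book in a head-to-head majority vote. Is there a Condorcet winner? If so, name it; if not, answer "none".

none

Pairwise majorities:
Delta–Eta: Delta 8–7.
Delta vs Alpha: Alpha, 9–6.
Eta vs Alpha: 6+1+1 = 8 for Eta, 7 for Alpha — Eta by 8–7.
Every book loses at least once (Delta loses to Alpha; Eta loses to Delta; Alpha loses to Eta). The majority relation contains the cycle Delta > Eta > Alpha > Delta, so there is no Condorcet winner.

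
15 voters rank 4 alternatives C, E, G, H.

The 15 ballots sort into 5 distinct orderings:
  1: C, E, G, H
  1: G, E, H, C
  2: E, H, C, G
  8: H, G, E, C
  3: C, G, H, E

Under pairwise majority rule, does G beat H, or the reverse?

H

Ballots ranking G above H: 1 + 1 + 3 = 5.
Ballots ranking H above G: 15 − 5 = 10.
H wins the head-to-head 10–5.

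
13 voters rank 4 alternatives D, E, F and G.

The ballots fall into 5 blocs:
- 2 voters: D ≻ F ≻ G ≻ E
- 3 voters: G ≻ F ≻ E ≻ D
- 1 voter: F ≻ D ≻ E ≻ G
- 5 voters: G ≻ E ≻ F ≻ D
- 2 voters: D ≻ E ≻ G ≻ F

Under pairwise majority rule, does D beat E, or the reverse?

Ballots ranking D above E: 2 + 1 + 2 = 5.
Ballots ranking E above D: 13 − 5 = 8.
E wins the head-to-head 8–5.

E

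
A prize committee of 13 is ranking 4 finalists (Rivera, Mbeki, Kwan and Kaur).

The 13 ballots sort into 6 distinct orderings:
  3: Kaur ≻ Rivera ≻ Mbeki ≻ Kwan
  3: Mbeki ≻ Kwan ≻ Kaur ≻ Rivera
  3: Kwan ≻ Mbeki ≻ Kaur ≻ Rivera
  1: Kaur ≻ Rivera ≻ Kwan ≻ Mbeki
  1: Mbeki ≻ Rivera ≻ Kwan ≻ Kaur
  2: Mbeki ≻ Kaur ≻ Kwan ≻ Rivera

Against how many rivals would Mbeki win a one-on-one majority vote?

3

Mbeki against each rival (13 jurors):
Mbeki–Rivera: Mbeki 9–4.
Mbeki vs Kwan: Mbeki preferred on 3+3+1+2 = 9 ballots; Mbeki wins 9–4.
Mbeki vs Kaur: Mbeki, 9–4.
Mbeki beats Rivera, Kwan, Kaur — 3 pairwise wins.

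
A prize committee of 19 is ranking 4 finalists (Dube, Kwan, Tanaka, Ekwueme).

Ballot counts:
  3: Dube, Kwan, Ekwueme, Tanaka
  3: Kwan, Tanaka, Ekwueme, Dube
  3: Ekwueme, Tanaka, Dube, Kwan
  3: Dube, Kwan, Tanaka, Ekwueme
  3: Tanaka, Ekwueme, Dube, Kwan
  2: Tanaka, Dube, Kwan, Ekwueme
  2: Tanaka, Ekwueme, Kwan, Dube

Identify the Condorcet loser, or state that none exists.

none

Pairwise majorities:
Dube vs Kwan: Dube, 14–5.
Dube–Tanaka: Tanaka 13–6.
Dube vs Ekwueme: Ekwueme wins 11–8.
Kwan–Tanaka: Tanaka 10–9.
Kwan–Ekwueme: Kwan 11–8.
Tanaka vs Ekwueme: 13 to 6, Tanaka.
Each nominee has at least one pairwise win (Dube beats Kwan; Kwan beats Ekwueme; Tanaka beats Dube; Ekwueme beats Dube) — no Condorcet loser.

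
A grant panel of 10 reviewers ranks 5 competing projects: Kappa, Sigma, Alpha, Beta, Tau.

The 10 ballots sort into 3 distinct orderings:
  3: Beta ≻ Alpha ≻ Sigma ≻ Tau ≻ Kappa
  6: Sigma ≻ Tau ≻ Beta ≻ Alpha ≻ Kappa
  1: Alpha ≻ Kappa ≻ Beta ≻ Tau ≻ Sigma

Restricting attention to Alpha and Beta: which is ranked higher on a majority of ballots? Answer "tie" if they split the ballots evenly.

Beta

Ballots ranking Alpha above Beta: 1.
Ballots ranking Beta above Alpha: 10 − 1 = 9.
Beta wins the head-to-head 9–1.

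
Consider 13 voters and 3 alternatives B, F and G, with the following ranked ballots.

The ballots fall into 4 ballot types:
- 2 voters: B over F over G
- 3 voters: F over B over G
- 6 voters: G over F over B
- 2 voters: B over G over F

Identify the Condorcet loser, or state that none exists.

none

Head-to-head results (13 voters):
B vs F: 4 to 9, F.
B vs G: B is ranked higher on 2+3+2 = 7 ballots, G on 6. B wins 7–6.
F vs G: G, 8–5.
Every alternative wins at least one matchup (B beats G; F beats B; G beats F), so there is no Condorcet loser.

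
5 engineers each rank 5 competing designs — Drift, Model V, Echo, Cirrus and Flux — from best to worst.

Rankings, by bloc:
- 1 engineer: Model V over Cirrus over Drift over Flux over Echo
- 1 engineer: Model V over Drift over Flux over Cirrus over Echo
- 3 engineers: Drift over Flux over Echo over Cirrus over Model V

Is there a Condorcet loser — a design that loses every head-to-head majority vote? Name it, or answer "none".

Model V

Pairwise majorities:
Drift–Model V: Drift 3–2.
Drift vs Echo: Drift wins 5–0.
Drift–Cirrus: Drift 4–1.
Drift vs Flux: Drift wins 5–0.
Model V vs Echo: 2 to 3, Echo.
Model V vs Cirrus: Model V is ranked higher on 1+1 = 2 ballots, Cirrus on 3. Cirrus wins 3–2.
Model V vs Flux: 1+1 = 2 for Model V, 3 for Flux — Flux by 3–2.
Echo–Cirrus: Echo 3–2.
Echo–Flux: Flux 5–0.
Cirrus–Flux: Flux 4–1.
Only Model V has no wins; Model V is the Condorcet loser.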